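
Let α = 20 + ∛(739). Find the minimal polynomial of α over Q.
m_α(x) = x^3 - 60x^2 + 1200x - 8739

Set β = α - 20 = ∛(739), so β^3 = 739. Then (α - 20)^3 - 739 = 0, i.e. α is a root of g(x) = (x - 20)^3 - 739 = x^3 - 60x^2 + 1200x - 8739. Since g(x) = h(x - 20) where h(x) = x^3 - 739, and h is irreducible over Q (because 739 is not a perfect cube, so h has no rational root, and a monic cubic with no rational root is irreducible), g is also irreducible (irreducibility is preserved under the substitution x → x - 20). Hence m_α(x) = x^3 - 60x^2 + 1200x - 8739.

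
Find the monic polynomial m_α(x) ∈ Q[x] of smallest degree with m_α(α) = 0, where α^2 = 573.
m_α(x) = x^2 - 573

α satisfies α^2 - 573 = 0, so x^2 - 573 annihilates α. Since d = 573 is squarefree and ≠ 1, it is not a perfect square in Q, so x^2 - 573 has no rational root and is therefore irreducible over Q (a degree-2 polynomial over a field is irreducible iff it has no root). Hence m_α(x) = x^2 - 573.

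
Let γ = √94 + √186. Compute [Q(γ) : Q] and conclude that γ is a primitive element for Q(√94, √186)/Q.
[Q(γ) : Q] = 4 (equivalently, Q(γ) = Q(√94, √186))

Obviously Q(γ) ⊆ Q(√94, √186), and [Q(√94, √186):Q] = 4 (since 94, 186 are distinct squarefree integers > 1 with 17484 not a perfect square). To show equality we compute the minimal polynomial of γ. From γ = √94 + √186: γ^2 = 94 + 2√(17484) + 186 = 280 + 2√(17484), so γ^2 - 280 = 2√(17484); squaring, (γ^2 - 280)^2 = 4·17484, i.e. γ^4 - 560γ^2 + 78400 - 69936 = 0, i.e. γ^4 - 560γ^2 + 8464 = 0. So γ is a root of x^4 - 560x^2 + 8464. This polynomial is irreducible over Q: it has no rational root (each ±√94 ± √186 is irrational), and any factorization into two quadratics over Q would force √(17484) ∈ Q (pairing opposite roots) or √94, √186 ∈ Q (other pairings), all impossible. Hence [Q(γ):Q] = 4 = [Q(√94, √186):Q], so Q(γ) = Q(√94, √186).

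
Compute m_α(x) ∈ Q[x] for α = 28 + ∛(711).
m_α(x) = x^3 - 84x^2 + 2352x - 22663

Set β = α - 28 = ∛(711), so β^3 = 711. Then (α - 28)^3 - 711 = 0, i.e. α is a root of g(x) = (x - 28)^3 - 711 = x^3 - 84x^2 + 2352x - 22663. Since g(x) = h(x - 28) where h(x) = x^3 - 711, and h is irreducible over Q (because 711 is not a perfect cube, so h has no rational root, and a monic cubic with no rational root is irreducible), g is also irreducible (irreducibility is preserved under the substitution x → x - 28). Hence m_α(x) = x^3 - 84x^2 + 2352x - 22663.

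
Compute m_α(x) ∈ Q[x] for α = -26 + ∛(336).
m_α(x) = x^3 + 78x^2 + 2028x + 17240

Set β = α + 26 = ∛(336), so β^3 = 336. Then (α + 26)^3 - 336 = 0, i.e. α is a root of g(x) = (x + 26)^3 - 336 = x^3 + 78x^2 + 2028x + 17240. Since g(x) = h(x + 26) where h(x) = x^3 - 336, and h is irreducible over Q (because 336 is not a perfect cube, so h has no rational root, and a monic cubic with no rational root is irreducible), g is also irreducible (irreducibility is preserved under the substitution x → x + 26). Hence m_α(x) = x^3 + 78x^2 + 2028x + 17240.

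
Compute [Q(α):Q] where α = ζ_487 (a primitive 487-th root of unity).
[Q(α):Q] = 486

The minimal polynomial of ζ_487 over Q is the 487-th cyclotomic polynomial Φ_487(x), which is irreducible over Q and has degree φ(487) = 486. Hence [Q(α):Q] = φ(487) = 486.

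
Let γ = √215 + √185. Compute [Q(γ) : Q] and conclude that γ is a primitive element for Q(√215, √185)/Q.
[Q(γ) : Q] = 4 (equivalently, Q(γ) = Q(√215, √185))

Obviously Q(γ) ⊆ Q(√215, √185), and [Q(√215, √185):Q] = 4 (since 215, 185 are distinct squarefree integers > 1 with 39775 not a perfect square). To show equality we compute the minimal polynomial of γ. From γ = √215 + √185: γ^2 = 215 + 2√(39775) + 185 = 400 + 2√(39775), so γ^2 - 400 = 2√(39775); squaring, (γ^2 - 400)^2 = 4·39775, i.e. γ^4 - 800γ^2 + 160000 - 159100 = 0, i.e. γ^4 - 800γ^2 + 900 = 0. So γ is a root of x^4 - 800x^2 + 900. This polynomial is irreducible over Q: it has no rational root (each ±√215 ± √185 is irrational), and any factorization into two quadratics over Q would force √(39775) ∈ Q (pairing opposite roots) or √215, √185 ∈ Q (other pairings), all impossible. Hence [Q(γ):Q] = 4 = [Q(√215, √185):Q], so Q(γ) = Q(√215, √185).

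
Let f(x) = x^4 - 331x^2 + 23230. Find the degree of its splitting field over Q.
[K : Q] = 4

Solving the quadratic in x^2: x^2 = (331 ± √(331^2 - 4·23230))/2 = (331 ± √16641)/2 = (331 ± 129)/2, giving x^2 = 101 or x^2 = 230. So f(x) = (x^2 - 101)(x^2 - 230) and the roots of f are ±√101, ±√230. Hence the splitting field is K = Q(√101, √230). Since 101 and 230 are distinct squarefree integers > 1, their product 23230 is not a perfect square, so √230 ∉ Q(√101). By the tower law [K:Q] = [Q(√101,√230):Q(√101)] · [Q(√101):Q] = 2 · 2 = 4.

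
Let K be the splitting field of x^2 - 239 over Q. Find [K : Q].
[K : Q] = 2

f(x) = x^2 - 239 factors as (x - √239)(x + √239). The splitting field is K = Q(√239). Since 239 is squarefree and > 1, it is not a perfect square, so x^2 - 239 is irreducible over Q and [Q(√239) : Q] = 2. Hence [K : Q] = 2.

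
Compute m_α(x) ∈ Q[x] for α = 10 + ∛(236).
m_α(x) = x^3 - 30x^2 + 300x - 1236

Set β = α - 10 = ∛(236), so β^3 = 236. Then (α - 10)^3 - 236 = 0, i.e. α is a root of g(x) = (x - 10)^3 - 236 = x^3 - 30x^2 + 300x - 1236. Since g(x) = h(x - 10) where h(x) = x^3 - 236, and h is irreducible over Q (because 236 is not a perfect cube, so h has no rational root, and a monic cubic with no rational root is irreducible), g is also irreducible (irreducibility is preserved under the substitution x → x - 10). Hence m_α(x) = x^3 - 30x^2 + 300x - 1236.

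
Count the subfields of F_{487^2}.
F_{487^2} has 2 subfields

The subfields of F_{p^n} are exactly the fields F_{p^d} for d | n (each is the fixed field of the unique index-d subgroup of Gal(F_{p^n}/F_p) ≅ Z/nZ). The divisors of n = 2 are {1, 2}, giving 2 subfields: F_{487^1}, F_{487^2}.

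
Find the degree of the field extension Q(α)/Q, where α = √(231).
[Q(α):Q] = 2

[Q(α):Q] equals the degree of the minimal polynomial of α. Here α^2 = 231 and x^2 - 231 is irreducible (d = 231 is squarefree, ≠ 1, hence not a square), so deg(m_α) = 2. Thus [Q(α):Q] = 2.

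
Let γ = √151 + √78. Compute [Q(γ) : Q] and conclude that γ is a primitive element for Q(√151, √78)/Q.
[Q(γ) : Q] = 4 (equivalently, Q(γ) = Q(√151, √78))

Obviously Q(γ) ⊆ Q(√151, √78), and [Q(√151, √78):Q] = 4 (since 151, 78 are distinct squarefree integers > 1 with 11778 not a perfect square). To show equality we compute the minimal polynomial of γ. From γ = √151 + √78: γ^2 = 151 + 2√(11778) + 78 = 229 + 2√(11778), so γ^2 - 229 = 2√(11778); squaring, (γ^2 - 229)^2 = 4·11778, i.e. γ^4 - 458γ^2 + 52441 - 47112 = 0, i.e. γ^4 - 458γ^2 + 5329 = 0. So γ is a root of x^4 - 458x^2 + 5329. This polynomial is irreducible over Q: it has no rational root (each ±√151 ± √78 is irrational), and any factorization into two quadratics over Q would force √(11778) ∈ Q (pairing opposite roots) or √151, √78 ∈ Q (other pairings), all impossible. Hence [Q(γ):Q] = 4 = [Q(√151, √78):Q], so Q(γ) = Q(√151, √78).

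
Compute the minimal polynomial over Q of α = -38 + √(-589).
m_α(x) = x^2 + 76x + 2033

From α + 38 = √(-589), squaring gives (α + 38)^2 = -589, i.e. α^2 + 76α + 1444 = -589, so α^2 + 76α + 2033 = 0. The discriminant of x^2 + 76x + 2033 is (76)^2 - 4·(2033) = 5776 - 8132 = -2356, and 4·(-589) is not a perfect square in Q since -589 is squarefree and ≠ 1. Hence x^2 + 76x + 2033 is irreducible over Q and is the minimal polynomial of α.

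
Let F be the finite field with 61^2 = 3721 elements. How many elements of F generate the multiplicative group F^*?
There are φ(3720) = 960 primitive elements

F_q^* is cyclic of order q - 1 = 3720. A cyclic group of order m has exactly φ(m) generators. Here m = 3720 = 2^3 · 3 · 5 · 31, so the number of primitive elements is φ(3720) = 960.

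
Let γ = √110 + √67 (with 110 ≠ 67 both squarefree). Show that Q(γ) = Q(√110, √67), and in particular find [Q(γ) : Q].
[Q(γ) : Q] = 4 (equivalently, Q(γ) = Q(√110, √67))

Obviously Q(γ) ⊆ Q(√110, √67), and [Q(√110, √67):Q] = 4 (since 110, 67 are distinct squarefree integers > 1 with 7370 not a perfect square). To show equality we compute the minimal polynomial of γ. From γ = √110 + √67: γ^2 = 110 + 2√(7370) + 67 = 177 + 2√(7370), so γ^2 - 177 = 2√(7370); squaring, (γ^2 - 177)^2 = 4·7370, i.e. γ^4 - 354γ^2 + 31329 - 29480 = 0, i.e. γ^4 - 354γ^2 + 1849 = 0. So γ is a root of x^4 - 354x^2 + 1849. This polynomial is irreducible over Q: it has no rational root (each ±√110 ± √67 is irrational), and any factorization into two quadratics over Q would force √(7370) ∈ Q (pairing opposite roots) or √110, √67 ∈ Q (other pairings), all impossible. Hence [Q(γ):Q] = 4 = [Q(√110, √67):Q], so Q(γ) = Q(√110, √67).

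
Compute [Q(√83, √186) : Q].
[Q(√83, √186) : Q] = 4

[Q(√83):Q] = 2 (min poly x^2 - 83, irreducible since 83 is squarefree > 1). For the top step, suppose √186 ∈ Q(√83), say √186 = c + d√83 with c, d ∈ Q. Squaring: 186 = c^2 + 83d^2 + 2cd√83. Since √83 ∉ Q this forces 2cd = 0. If d = 0 then √186 = c ∈ Q, contradicting 186 squarefree > 1. If c = 0 then 186 = 83d^2, so 83·186 = (83d)^2 is a perfect square in Q — but 83·186 = 15438 is not a perfect square (since 83 and 186 are distinct squarefree integers). Contradiction. Hence √186 ∉ Q(√83), so x^2 - 186 stays irreducible over Q(√83) and [Q(√83, √186) : Q(√83)] = 2. By the tower law, [Q(√83, √186) : Q] = 2 · 2 = 4.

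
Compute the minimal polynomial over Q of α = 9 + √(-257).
m_α(x) = x^2 - 18x + 338

From α - 9 = √(-257), squaring gives (α - 9)^2 = -257, i.e. α^2 - 18α + 81 = -257, so α^2 - 18α + 338 = 0. The discriminant of x^2 - 18x + 338 is (-18)^2 - 4·(338) = 324 - 1352 = -1028, and 4·(-257) is not a perfect square in Q since -257 is squarefree and ≠ 1. Hence x^2 - 18x + 338 is irreducible over Q and is the minimal polynomial of α.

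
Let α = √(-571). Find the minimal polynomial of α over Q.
m_α(x) = x^2 + 571

α satisfies α^2 + 571 = 0, so x^2 + 571 annihilates α. Since d = -571 is squarefree and ≠ 1, it is not a perfect square in Q, so x^2 + 571 has no rational root and is therefore irreducible over Q (a degree-2 polynomial over a field is irreducible iff it has no root). Hence m_α(x) = x^2 + 571.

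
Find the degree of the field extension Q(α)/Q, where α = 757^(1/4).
[Q(α):Q] = 4

α is a root of x^4 - 757. By Eisenstein's criterion at the prime p = 757 (which divides the constant term 757 but p^2 = 573049 does not, since 757 is squarefree), x^4 - 757 is irreducible over Q. Hence [Q(α):Q] = 4.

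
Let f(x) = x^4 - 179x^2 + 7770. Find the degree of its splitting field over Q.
[K : Q] = 4

Solving the quadratic in x^2: x^2 = (179 ± √(179^2 - 4·7770))/2 = (179 ± √961)/2 = (179 ± 31)/2, giving x^2 = 105 or x^2 = 74. So f(x) = (x^2 - 105)(x^2 - 74) and the roots of f are ±√105, ±√74. Hence the splitting field is K = Q(√105, √74). Since 105 and 74 are distinct squarefree integers > 1, their product 7770 is not a perfect square, so √74 ∉ Q(√105). By the tower law [K:Q] = [Q(√105,√74):Q(√105)] · [Q(√105):Q] = 2 · 2 = 4.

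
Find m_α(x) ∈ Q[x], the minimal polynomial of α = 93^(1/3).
m_α(x) = x^3 - 93

α satisfies α^3 = 93, so x^3 - 93 annihilates α. By the rational root test, a rational root p/q (in lowest terms) of x^3 - 93 would satisfy p^3 = 93 q^3, forcing q = 1 and p^3 = 93; but 93 is not a perfect cube, contradiction. A monic cubic over Q with no rational root is irreducible (any nontrivial factorization would include a linear factor). Hence x^3 - 93 is the minimal polynomial of α, and in particular [Q(α):Q] = 3.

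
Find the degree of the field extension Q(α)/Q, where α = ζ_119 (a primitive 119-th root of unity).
[Q(α):Q] = 96

The minimal polynomial of ζ_119 over Q is the 119-th cyclotomic polynomial Φ_119(x), which is irreducible over Q and has degree φ(119) = 96. Hence [Q(α):Q] = φ(119) = 96.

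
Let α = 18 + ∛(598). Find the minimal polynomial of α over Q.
m_α(x) = x^3 - 54x^2 + 972x - 6430

Set β = α - 18 = ∛(598), so β^3 = 598. Then (α - 18)^3 - 598 = 0, i.e. α is a root of g(x) = (x - 18)^3 - 598 = x^3 - 54x^2 + 972x - 6430. Since g(x) = h(x - 18) where h(x) = x^3 - 598, and h is irreducible over Q (because 598 is not a perfect cube, so h has no rational root, and a monic cubic with no rational root is irreducible), g is also irreducible (irreducibility is preserved under the substitution x → x - 18). Hence m_α(x) = x^3 - 54x^2 + 972x - 6430.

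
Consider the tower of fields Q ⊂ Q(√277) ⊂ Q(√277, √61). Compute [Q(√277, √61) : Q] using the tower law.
[Q(√277, √61) : Q] = 4

[Q(√277):Q] = 2 (min poly x^2 - 277, irreducible since 277 is squarefree > 1). For the top step, suppose √61 ∈ Q(√277), say √61 = c + d√277 with c, d ∈ Q. Squaring: 61 = c^2 + 277d^2 + 2cd√277. Since √277 ∉ Q this forces 2cd = 0. If d = 0 then √61 = c ∈ Q, contradicting 61 squarefree > 1. If c = 0 then 61 = 277d^2, so 277·61 = (277d)^2 is a perfect square in Q — but 277·61 = 16897 is not a perfect square (since 277 and 61 are distinct squarefree integers). Contradiction. Hence √61 ∉ Q(√277), so x^2 - 61 stays irreducible over Q(√277) and [Q(√277, √61) : Q(√277)] = 2. By the tower law, [Q(√277, √61) : Q] = 2 · 2 = 4.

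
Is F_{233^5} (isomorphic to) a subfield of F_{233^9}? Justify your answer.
No: F_{233^5} is not a subfield of F_{233^9}

F_{p^m} embeds in F_{p^n} iff m | n. Here 5 ∤ 9 (since 9 = 1·5 + 4 with remainder 4 ≠ 0), so F_{233^5} is not a subfield of F_{233^9}. Equivalently: if it were, the tower law would give 5 = [F_{233^5}:F_233] dividing [F_{233^9}:F_233] = 9, contradiction.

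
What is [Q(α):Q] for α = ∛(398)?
[Q(α):Q] = 3

The minimal polynomial of α is x^3 - 398, irreducible over Q since 398 is not a perfect cube (so x^3 - 398 has no rational root). Hence [Q(α):Q] = deg(m_α) = 3.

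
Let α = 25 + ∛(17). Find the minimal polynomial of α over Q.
m_α(x) = x^3 - 75x^2 + 1875x - 15642

Set β = α - 25 = ∛(17), so β^3 = 17. Then (α - 25)^3 - 17 = 0, i.e. α is a root of g(x) = (x - 25)^3 - 17 = x^3 - 75x^2 + 1875x - 15642. Since g(x) = h(x - 25) where h(x) = x^3 - 17, and h is irreducible over Q (because 17 is not a perfect cube, so h has no rational root, and a monic cubic with no rational root is irreducible), g is also irreducible (irreducibility is preserved under the substitution x → x - 25). Hence m_α(x) = x^3 - 75x^2 + 1875x - 15642.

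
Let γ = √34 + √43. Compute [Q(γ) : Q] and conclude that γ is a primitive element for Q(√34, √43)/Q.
[Q(γ) : Q] = 4 (equivalently, Q(γ) = Q(√34, √43))

Obviously Q(γ) ⊆ Q(√34, √43), and [Q(√34, √43):Q] = 4 (since 34, 43 are distinct squarefree integers > 1 with 1462 not a perfect square). To show equality we compute the minimal polynomial of γ. From γ = √34 + √43: γ^2 = 34 + 2√(1462) + 43 = 77 + 2√(1462), so γ^2 - 77 = 2√(1462); squaring, (γ^2 - 77)^2 = 4·1462, i.e. γ^4 - 154γ^2 + 5929 - 5848 = 0, i.e. γ^4 - 154γ^2 + 81 = 0. So γ is a root of x^4 - 154x^2 + 81. This polynomial is irreducible over Q: it has no rational root (each ±√34 ± √43 is irrational), and any factorization into two quadratics over Q would force √(1462) ∈ Q (pairing opposite roots) or √34, √43 ∈ Q (other pairings), all impossible. Hence [Q(γ):Q] = 4 = [Q(√34, √43):Q], so Q(γ) = Q(√34, √43).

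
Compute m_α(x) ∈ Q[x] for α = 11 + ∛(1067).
m_α(x) = x^3 - 33x^2 + 363x - 2398

Set β = α - 11 = ∛(1067), so β^3 = 1067. Then (α - 11)^3 - 1067 = 0, i.e. α is a root of g(x) = (x - 11)^3 - 1067 = x^3 - 33x^2 + 363x - 2398. Since g(x) = h(x - 11) where h(x) = x^3 - 1067, and h is irreducible over Q (because 1067 is not a perfect cube, so h has no rational root, and a monic cubic with no rational root is irreducible), g is also irreducible (irreducibility is preserved under the substitution x → x - 11). Hence m_α(x) = x^3 - 33x^2 + 363x - 2398.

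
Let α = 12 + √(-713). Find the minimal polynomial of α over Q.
m_α(x) = x^2 - 24x + 857

From α - 12 = √(-713), squaring gives (α - 12)^2 = -713, i.e. α^2 - 24α + 144 = -713, so α^2 - 24α + 857 = 0. The discriminant of x^2 - 24x + 857 is (-24)^2 - 4·(857) = 576 - 3428 = -2852, and 4·(-713) is not a perfect square in Q since -713 is squarefree and ≠ 1. Hence x^2 - 24x + 857 is irreducible over Q and is the minimal polynomial of α.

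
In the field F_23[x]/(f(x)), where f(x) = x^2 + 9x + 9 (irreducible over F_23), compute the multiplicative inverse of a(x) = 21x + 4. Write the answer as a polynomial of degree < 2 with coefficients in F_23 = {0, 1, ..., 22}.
a(x)^(-1) ≡ 13x + 5 (mod f(x))

Since f is irreducible over F_23, F_23[x]/(f) is a field and a(x) ≠ 0 has an inverse. Apply the extended Euclidean algorithm to f(x) and a(x) in F_23[x]: f(x) = (11x + 6)·a(x) + (8). The last nonzero remainder is the constant 8 = gcd(f, a) in F_23. Back-substituting through the division chain expresses 8 = s(x)·a(x) + t(x)·f(x) with s(x) ≡ 12x + 17 (mod f), so (12x + 17)·a(x) ≡ 8 (mod f). Multiplying by 8^(-1) ≡ 3 in F_23 gives a(x)^(-1) ≡ 3·(12x + 17) ≡ 13x + 5 (mod f). Check: (21x + 4)·(13x + 5) = 20x^2 + 19x + 20 ≡ 1 (mod x^2 + 9x + 9).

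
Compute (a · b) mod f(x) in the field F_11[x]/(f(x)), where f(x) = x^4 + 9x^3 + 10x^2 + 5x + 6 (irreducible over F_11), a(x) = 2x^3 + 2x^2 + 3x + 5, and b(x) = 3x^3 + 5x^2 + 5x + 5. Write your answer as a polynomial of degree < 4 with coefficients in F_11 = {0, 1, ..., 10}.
a · b ≡ 10x^3 + 9x^2 + 7 (mod f(x))

Multiply in F_11[x]: a(x)·b(x) = (2x^3 + 2x^2 + 3x + 5)·(3x^3 + 5x^2 + 5x + 5) = 6x^6 + 5x^5 + 7x^4 + 6x^3 + 6x^2 + 7x + 3. This has degree ≥ 4, so divide by f(x) over F_11: 6x^6 + 5x^5 + 7x^4 + 6x^3 + 6x^2 + 7x + 3 = (6x^2 + 6x + 3)·(x^4 + 9x^3 + 10x^2 + 5x + 6) + (10x^3 + 9x^2 + 7). Hence a·b ≡ 10x^3 + 9x^2 + 7 (mod f). (F_11[x]/(f) is a field with 11^4 = 14641 elements since f is irreducible of degree 4.)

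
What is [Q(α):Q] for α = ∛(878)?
[Q(α):Q] = 3

The minimal polynomial of α is x^3 - 878, irreducible over Q since 878 is not a perfect cube (so x^3 - 878 has no rational root). Hence [Q(α):Q] = deg(m_α) = 3.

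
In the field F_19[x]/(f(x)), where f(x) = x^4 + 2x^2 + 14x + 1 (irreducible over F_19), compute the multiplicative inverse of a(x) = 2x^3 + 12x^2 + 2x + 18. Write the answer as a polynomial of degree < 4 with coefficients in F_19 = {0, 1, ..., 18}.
a(x)^(-1) ≡ 4x^3 + 13x^2 + 10x + 2 (mod f(x))

Since f is irreducible over F_19, F_19[x]/(f) is a field and a(x) ≠ 0 has an inverse. Apply the extended Euclidean algorithm to f(x) and a(x) in F_19[x]: f(x) = (10x + 16)·a(x) + (18x^2 + 11x + 17);  a(x) = (17x + 4)·(18x^2 + 11x + 17) + (11x + 7);  (18x^2 + 11x + 17) = (12x + 2)·(11x + 7) + (3). The last nonzero remainder is the constant 3 = gcd(f, a) in F_19. Back-substituting through the division chain expresses 3 = s(x)·a(x) + t(x)·f(x) with s(x) ≡ 12x^3 + x^2 + 11x + 6 (mod f), so (12x^3 + x^2 + 11x + 6)·a(x) ≡ 3 (mod f). Multiplying by 3^(-1) ≡ 13 in F_19 gives a(x)^(-1) ≡ 13·(12x^3 + x^2 + 11x + 6) ≡ 4x^3 + 13x^2 + 10x + 2 (mod f). Check: (2x^3 + 12x^2 + 2x + 18)·(4x^3 + 13x^2 + 10x + 2) = 8x^6 + 17x^5 + 13x^4 + 13x^3 + 12x^2 + 13x + 17 ≡ 1 (mod x^4 + 2x^2 + 14x + 1).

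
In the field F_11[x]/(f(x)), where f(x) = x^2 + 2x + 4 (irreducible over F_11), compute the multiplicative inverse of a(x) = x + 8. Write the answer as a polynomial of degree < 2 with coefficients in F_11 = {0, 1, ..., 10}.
a(x)^(-1) ≡ 4x + 9 (mod f(x))

Since f is irreducible over F_11, F_11[x]/(f) is a field and a(x) ≠ 0 has an inverse. Apply the extended Euclidean algorithm to f(x) and a(x) in F_11[x]: f(x) = (x + 5)·a(x) + (8). The last nonzero remainder is the constant 8 = gcd(f, a) in F_11. Back-substituting through the division chain expresses 8 = s(x)·a(x) + t(x)·f(x) with s(x) ≡ 10x + 6 (mod f), so (10x + 6)·a(x) ≡ 8 (mod f). Multiplying by 8^(-1) ≡ 7 in F_11 gives a(x)^(-1) ≡ 7·(10x + 6) ≡ 4x + 9 (mod f). Check: (x + 8)·(4x + 9) = 4x^2 + 8x + 6 ≡ 1 (mod x^2 + 2x + 4).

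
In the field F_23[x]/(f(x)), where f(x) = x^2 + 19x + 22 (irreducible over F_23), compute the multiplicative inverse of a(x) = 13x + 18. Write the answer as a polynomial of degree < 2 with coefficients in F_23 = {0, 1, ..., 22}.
a(x)^(-1) ≡ x + 7 (mod f(x))

Since f is irreducible over F_23, F_23[x]/(f) is a field and a(x) ≠ 0 has an inverse. Apply the extended Euclidean algorithm to f(x) and a(x) in F_23[x]: f(x) = (16x + 20)·a(x) + (7). The last nonzero remainder is the constant 7 = gcd(f, a) in F_23. Back-substituting through the division chain expresses 7 = s(x)·a(x) + t(x)·f(x) with s(x) ≡ 7x + 3 (mod f), so (7x + 3)·a(x) ≡ 7 (mod f). Multiplying by 7^(-1) ≡ 10 in F_23 gives a(x)^(-1) ≡ 10·(7x + 3) ≡ x + 7 (mod f). Check: (13x + 18)·(x + 7) = 13x^2 + 17x + 11 ≡ 1 (mod x^2 + 19x + 22).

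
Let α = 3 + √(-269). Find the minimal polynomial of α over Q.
m_α(x) = x^2 - 6x + 278

From α - 3 = √(-269), squaring gives (α - 3)^2 = -269, i.e. α^2 - 6α + 9 = -269, so α^2 - 6α + 278 = 0. The discriminant of x^2 - 6x + 278 is (-6)^2 - 4·(278) = 36 - 1112 = -1076, and 4·(-269) is not a perfect square in Q since -269 is squarefree and ≠ 1. Hence x^2 - 6x + 278 is irreducible over Q and is the minimal polynomial of α.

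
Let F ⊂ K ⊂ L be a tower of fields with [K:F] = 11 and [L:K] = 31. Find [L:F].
[L:F] = 341

The tower law says that for any tower of field extensions F ⊂ K ⊂ L with finite degrees, [L:F] = [L:K] · [K:F]. Here this gives [L:F] = 31 · 11 = 341.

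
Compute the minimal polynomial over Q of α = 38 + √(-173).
m_α(x) = x^2 - 76x + 1617

From α - 38 = √(-173), squaring gives (α - 38)^2 = -173, i.e. α^2 - 76α + 1444 = -173, so α^2 - 76α + 1617 = 0. The discriminant of x^2 - 76x + 1617 is (-76)^2 - 4·(1617) = 5776 - 6468 = -692, and 4·(-173) is not a perfect square in Q since -173 is squarefree and ≠ 1. Hence x^2 - 76x + 1617 is irreducible over Q and is the minimal polynomial of α.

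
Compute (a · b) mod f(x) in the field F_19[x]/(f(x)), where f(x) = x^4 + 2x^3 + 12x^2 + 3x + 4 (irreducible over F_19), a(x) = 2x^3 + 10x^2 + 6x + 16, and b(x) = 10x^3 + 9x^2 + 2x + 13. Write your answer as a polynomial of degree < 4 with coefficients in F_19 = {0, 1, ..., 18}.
a · b ≡ 14x^3 + 7x^2 + 11x + 17 (mod f(x))

Multiply in F_19[x]: a(x)·b(x) = (2x^3 + 10x^2 + 6x + 16)·(10x^3 + 9x^2 + 2x + 13) = x^6 + 4x^5 + 2x^4 + 13x^3 + x^2 + 15x + 18. This has degree ≥ 4, so divide by f(x) over F_19: x^6 + 4x^5 + 2x^4 + 13x^3 + x^2 + 15x + 18 = (x^2 + 2x + 5)·(x^4 + 2x^3 + 12x^2 + 3x + 4) + (14x^3 + 7x^2 + 11x + 17). Hence a·b ≡ 14x^3 + 7x^2 + 11x + 17 (mod f). (F_19[x]/(f) is a field with 19^4 = 130321 elements since f is irreducible of degree 4.)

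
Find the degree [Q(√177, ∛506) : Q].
[Q(√177, ∛506) : Q] = 6

Let L = Q(√177, ∛506). Since Q(√177) ⊂ L and [Q(√177):Q] = 2, the tower law gives 2 | [L:Q]. Likewise Q(∛506) ⊂ L with [Q(∛506):Q] = 3 (because 506 is not a perfect cube), so 3 | [L:Q]. As gcd(2,3) = 1, [L:Q] is divisible by 6. Conversely L is generated over Q by √177 and ∛506, so [L:Q] ≤ 2·3 = 6. Therefore [Q(√177, ∛506) : Q] = 6.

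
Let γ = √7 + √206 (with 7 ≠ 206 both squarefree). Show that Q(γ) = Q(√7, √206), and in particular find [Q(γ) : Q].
[Q(γ) : Q] = 4 (equivalently, Q(γ) = Q(√7, √206))

Obviously Q(γ) ⊆ Q(√7, √206), and [Q(√7, √206):Q] = 4 (since 7, 206 are distinct squarefree integers > 1 with 1442 not a perfect square). To show equality we compute the minimal polynomial of γ. From γ = √7 + √206: γ^2 = 7 + 2√(1442) + 206 = 213 + 2√(1442), so γ^2 - 213 = 2√(1442); squaring, (γ^2 - 213)^2 = 4·1442, i.e. γ^4 - 426γ^2 + 45369 - 5768 = 0, i.e. γ^4 - 426γ^2 + 39601 = 0. So γ is a root of x^4 - 426x^2 + 39601. This polynomial is irreducible over Q: it has no rational root (each ±√7 ± √206 is irrational), and any factorization into two quadratics over Q would force √(1442) ∈ Q (pairing opposite roots) or √7, √206 ∈ Q (other pairings), all impossible. Hence [Q(γ):Q] = 4 = [Q(√7, √206):Q], so Q(γ) = Q(√7, √206).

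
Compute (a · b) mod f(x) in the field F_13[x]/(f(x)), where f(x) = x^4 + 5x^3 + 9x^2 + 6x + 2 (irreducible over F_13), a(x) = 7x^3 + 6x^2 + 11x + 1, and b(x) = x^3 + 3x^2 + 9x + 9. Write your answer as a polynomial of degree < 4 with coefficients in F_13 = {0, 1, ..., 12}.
a · b ≡ 5x^3 + 11x^2 + 9x + 1 (mod f(x))

Multiply in F_13[x]: a(x)·b(x) = (7x^3 + 6x^2 + 11x + 1)·(x^3 + 3x^2 + 9x + 9) = 7x^6 + x^5 + x^4 + 8x^3 + 4x + 9. This has degree ≥ 4, so divide by f(x) over F_13: 7x^6 + x^5 + x^4 + 8x^3 + 4x + 9 = (7x^2 + 5x + 4)·(x^4 + 5x^3 + 9x^2 + 6x + 2) + (5x^3 + 11x^2 + 9x + 1). Hence a·b ≡ 5x^3 + 11x^2 + 9x + 1 (mod f). (F_13[x]/(f) is a field with 13^4 = 28561 elements since f is irreducible of degree 4.)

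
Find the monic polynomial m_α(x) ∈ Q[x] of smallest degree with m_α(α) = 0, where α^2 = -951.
m_α(x) = x^2 + 951

α satisfies α^2 + 951 = 0, so x^2 + 951 annihilates α. Since d = -951 is squarefree and ≠ 1, it is not a perfect square in Q, so x^2 + 951 has no rational root and is therefore irreducible over Q (a degree-2 polynomial over a field is irreducible iff it has no root). Hence m_α(x) = x^2 + 951.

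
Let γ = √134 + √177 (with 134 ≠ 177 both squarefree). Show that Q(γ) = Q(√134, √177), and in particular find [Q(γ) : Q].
[Q(γ) : Q] = 4 (equivalently, Q(γ) = Q(√134, √177))

Obviously Q(γ) ⊆ Q(√134, √177), and [Q(√134, √177):Q] = 4 (since 134, 177 are distinct squarefree integers > 1 with 23718 not a perfect square). To show equality we compute the minimal polynomial of γ. From γ = √134 + √177: γ^2 = 134 + 2√(23718) + 177 = 311 + 2√(23718), so γ^2 - 311 = 2√(23718); squaring, (γ^2 - 311)^2 = 4·23718, i.e. γ^4 - 622γ^2 + 96721 - 94872 = 0, i.e. γ^4 - 622γ^2 + 1849 = 0. So γ is a root of x^4 - 622x^2 + 1849. This polynomial is irreducible over Q: it has no rational root (each ±√134 ± √177 is irrational), and any factorization into two quadratics over Q would force √(23718) ∈ Q (pairing opposite roots) or √134, √177 ∈ Q (other pairings), all impossible. Hence [Q(γ):Q] = 4 = [Q(√134, √177):Q], so Q(γ) = Q(√134, √177).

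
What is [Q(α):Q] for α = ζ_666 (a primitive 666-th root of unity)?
[Q(α):Q] = 216

The minimal polynomial of ζ_666 over Q is the 666-th cyclotomic polynomial Φ_666(x), which is irreducible over Q and has degree φ(666) = 216. Hence [Q(α):Q] = φ(666) = 216.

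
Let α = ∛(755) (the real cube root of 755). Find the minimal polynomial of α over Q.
m_α(x) = x^3 - 755

α satisfies α^3 = 755, so x^3 - 755 annihilates α. By the rational root test, a rational root p/q (in lowest terms) of x^3 - 755 would satisfy p^3 = 755 q^3, forcing q = 1 and p^3 = 755; but 755 is not a perfect cube, contradiction. A monic cubic over Q with no rational root is irreducible (any nontrivial factorization would include a linear factor). Hence x^3 - 755 is the minimal polynomial of α, and in particular [Q(α):Q] = 3.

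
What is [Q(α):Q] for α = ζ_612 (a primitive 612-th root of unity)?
[Q(α):Q] = 192

The minimal polynomial of ζ_612 over Q is the 612-th cyclotomic polynomial Φ_612(x), which is irreducible over Q and has degree φ(612) = 192. Hence [Q(α):Q] = φ(612) = 192.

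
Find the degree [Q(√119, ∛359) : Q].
[Q(√119, ∛359) : Q] = 6

Let L = Q(√119, ∛359). Since Q(√119) ⊂ L and [Q(√119):Q] = 2, the tower law gives 2 | [L:Q]. Likewise Q(∛359) ⊂ L with [Q(∛359):Q] = 3 (because 359 is not a perfect cube), so 3 | [L:Q]. As gcd(2,3) = 1, [L:Q] is divisible by 6. Conversely L is generated over Q by √119 and ∛359, so [L:Q] ≤ 2·3 = 6. Therefore [Q(√119, ∛359) : Q] = 6.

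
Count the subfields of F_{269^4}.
F_{269^4} has 3 subfields

The subfields of F_{p^n} are exactly the fields F_{p^d} for d | n (each is the fixed field of the unique index-d subgroup of Gal(F_{p^n}/F_p) ≅ Z/nZ). The divisors of n = 4 are {1, 2, 4}, giving 3 subfields: F_{269^1}, F_{269^2}, F_{269^4}.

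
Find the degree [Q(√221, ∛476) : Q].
[Q(√221, ∛476) : Q] = 6

Let L = Q(√221, ∛476). Since Q(√221) ⊂ L and [Q(√221):Q] = 2, the tower law gives 2 | [L:Q]. Likewise Q(∛476) ⊂ L with [Q(∛476):Q] = 3 (because 476 is not a perfect cube), so 3 | [L:Q]. As gcd(2,3) = 1, [L:Q] is divisible by 6. Conversely L is generated over Q by √221 and ∛476, so [L:Q] ≤ 2·3 = 6. Therefore [Q(√221, ∛476) : Q] = 6.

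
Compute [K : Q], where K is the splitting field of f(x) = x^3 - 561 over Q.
[K : Q] = 6

The roots of x^3 - 561 are ∛561, ω∛561, ω^2∛561 where ω = e^(2πi/3) is a primitive cube root of unity, so K = Q(∛561, ω). Now [Q(∛561):Q] = 3 (since 561 is not a perfect cube, x^3 - 561 is irreducible) and [Q(ω):Q] = 2. Both 2 and 3 divide [K:Q], and [K:Q] ≤ 3·2 = 6, so [K:Q] = 6. (Equivalently: Q(∛561) ⊂ R but ω ∉ R, so [K : Q(∛561)] = 2.)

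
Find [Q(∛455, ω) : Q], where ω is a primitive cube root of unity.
[Q(∛455, ω) : Q] = 6

[Q(∛455):Q] = 3 (min poly x^3 - 455, irreducible since 455 is not a perfect cube). [Q(ω):Q] = 2 (min poly x^2 + x + 1). Since Q(∛455) ⊂ R and ω ∉ R, we have ω ∉ Q(∛455), so x^2 + x + 1 remains irreducible over Q(∛455) and [Q(∛455, ω) : Q(∛455)] = 2. By the tower law, [Q(∛455, ω) : Q] = 3 · 2 = 6. (In fact Q(∛455, ω) is the splitting field of x^3 - 455 over Q.)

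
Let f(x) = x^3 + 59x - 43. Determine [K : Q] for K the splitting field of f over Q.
[K : Q] = 6

By the rational root test, any rational root of the monic integer polynomial f(x) = x^3 + 59x - 43 must be an integer dividing the constant term -43, i.e. one of ±{1, 43}. Evaluating: f(1) = 17, f(-1) = -103, f(43) = 82001, f(-43) = -82087; none is 0, so f has no rational root and is therefore irreducible over Q (a cubic with no linear factor over a field is irreducible). For an irreducible cubic, the Galois group is A_3 or S_3 according as the discriminant disc(f) = -4a^3 - 27b^2 = -4·(59)^3 - 27·(-43)^2 = -871439 is or is not a square in Q. Here disc(f) = -871439 is not a perfect square in Q, so the Galois group of f over Q is not contained in A_3 and must be all of S_3. The splitting field has degree |S_3| = 6 over Q, so [K : Q] = 6.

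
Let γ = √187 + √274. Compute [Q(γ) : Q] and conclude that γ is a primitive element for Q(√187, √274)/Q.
[Q(γ) : Q] = 4 (equivalently, Q(γ) = Q(√187, √274))

Obviously Q(γ) ⊆ Q(√187, √274), and [Q(√187, √274):Q] = 4 (since 187, 274 are distinct squarefree integers > 1 with 51238 not a perfect square). To show equality we compute the minimal polynomial of γ. From γ = √187 + √274: γ^2 = 187 + 2√(51238) + 274 = 461 + 2√(51238), so γ^2 - 461 = 2√(51238); squaring, (γ^2 - 461)^2 = 4·51238, i.e. γ^4 - 922γ^2 + 212521 - 204952 = 0, i.e. γ^4 - 922γ^2 + 7569 = 0. So γ is a root of x^4 - 922x^2 + 7569. This polynomial is irreducible over Q: it has no rational root (each ±√187 ± √274 is irrational), and any factorization into two quadratics over Q would force √(51238) ∈ Q (pairing opposite roots) or √187, √274 ∈ Q (other pairings), all impossible. Hence [Q(γ):Q] = 4 = [Q(√187, √274):Q], so Q(γ) = Q(√187, √274).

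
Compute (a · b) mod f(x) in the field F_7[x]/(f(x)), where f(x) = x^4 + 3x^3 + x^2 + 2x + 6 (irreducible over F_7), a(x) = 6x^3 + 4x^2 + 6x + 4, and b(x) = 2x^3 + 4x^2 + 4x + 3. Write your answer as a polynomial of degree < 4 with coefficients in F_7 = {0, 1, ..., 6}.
a · b ≡ 2x^3 + 6x^2 + 3x + 1 (mod f(x))

Multiply in F_7[x]: a(x)·b(x) = (6x^3 + 4x^2 + 6x + 4)·(2x^3 + 4x^2 + 4x + 3) = 5x^6 + 4x^5 + 3x^4 + 3x^3 + 3x^2 + 6x + 5. This has degree ≥ 4, so divide by f(x) over F_7: 5x^6 + 4x^5 + 3x^4 + 3x^3 + 3x^2 + 6x + 5 = (5x^2 + 3x + 3)·(x^4 + 3x^3 + x^2 + 2x + 6) + (2x^3 + 6x^2 + 3x + 1). Hence a·b ≡ 2x^3 + 6x^2 + 3x + 1 (mod f). (F_7[x]/(f) is a field with 7^4 = 2401 elements since f is irreducible of degree 4.)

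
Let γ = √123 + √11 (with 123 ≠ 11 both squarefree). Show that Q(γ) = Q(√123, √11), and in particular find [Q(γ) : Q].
[Q(γ) : Q] = 4 (equivalently, Q(γ) = Q(√123, √11))

Obviously Q(γ) ⊆ Q(√123, √11), and [Q(√123, √11):Q] = 4 (since 123, 11 are distinct squarefree integers > 1 with 1353 not a perfect square). To show equality we compute the minimal polynomial of γ. From γ = √123 + √11: γ^2 = 123 + 2√(1353) + 11 = 134 + 2√(1353), so γ^2 - 134 = 2√(1353); squaring, (γ^2 - 134)^2 = 4·1353, i.e. γ^4 - 268γ^2 + 17956 - 5412 = 0, i.e. γ^4 - 268γ^2 + 12544 = 0. So γ is a root of x^4 - 268x^2 + 12544. This polynomial is irreducible over Q: it has no rational root (each ±√123 ± √11 is irrational), and any factorization into two quadratics over Q would force √(1353) ∈ Q (pairing opposite roots) or √123, √11 ∈ Q (other pairings), all impossible. Hence [Q(γ):Q] = 4 = [Q(√123, √11):Q], so Q(γ) = Q(√123, √11).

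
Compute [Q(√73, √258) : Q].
[Q(√73, √258) : Q] = 4

[Q(√73):Q] = 2 (min poly x^2 - 73, irreducible since 73 is squarefree > 1). For the top step, suppose √258 ∈ Q(√73), say √258 = c + d√73 with c, d ∈ Q. Squaring: 258 = c^2 + 73d^2 + 2cd√73. Since √73 ∉ Q this forces 2cd = 0. If d = 0 then √258 = c ∈ Q, contradicting 258 squarefree > 1. If c = 0 then 258 = 73d^2, so 73·258 = (73d)^2 is a perfect square in Q — but 73·258 = 18834 is not a perfect square (since 73 and 258 are distinct squarefree integers). Contradiction. Hence √258 ∉ Q(√73), so x^2 - 258 stays irreducible over Q(√73) and [Q(√73, √258) : Q(√73)] = 2. By the tower law, [Q(√73, √258) : Q] = 2 · 2 = 4.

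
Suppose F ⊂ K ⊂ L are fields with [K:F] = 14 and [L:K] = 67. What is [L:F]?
[L:F] = 938

The tower law says that for any tower of field extensions F ⊂ K ⊂ L with finite degrees, [L:F] = [L:K] · [K:F]. Here this gives [L:F] = 67 · 14 = 938.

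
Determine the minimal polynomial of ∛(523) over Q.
m_α(x) = x^3 - 523

α satisfies α^3 = 523, so x^3 - 523 annihilates α. By the rational root test, a rational root p/q (in lowest terms) of x^3 - 523 would satisfy p^3 = 523 q^3, forcing q = 1 and p^3 = 523; but 523 is not a perfect cube, contradiction. A monic cubic over Q with no rational root is irreducible (any nontrivial factorization would include a linear factor). Hence x^3 - 523 is the minimal polynomial of α, and in particular [Q(α):Q] = 3.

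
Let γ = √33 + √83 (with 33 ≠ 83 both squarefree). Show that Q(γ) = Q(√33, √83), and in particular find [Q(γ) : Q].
[Q(γ) : Q] = 4 (equivalently, Q(γ) = Q(√33, √83))

Obviously Q(γ) ⊆ Q(√33, √83), and [Q(√33, √83):Q] = 4 (since 33, 83 are distinct squarefree integers > 1 with 2739 not a perfect square). To show equality we compute the minimal polynomial of γ. From γ = √33 + √83: γ^2 = 33 + 2√(2739) + 83 = 116 + 2√(2739), so γ^2 - 116 = 2√(2739); squaring, (γ^2 - 116)^2 = 4·2739, i.e. γ^4 - 232γ^2 + 13456 - 10956 = 0, i.e. γ^4 - 232γ^2 + 2500 = 0. So γ is a root of x^4 - 232x^2 + 2500. This polynomial is irreducible over Q: it has no rational root (each ±√33 ± √83 is irrational), and any factorization into two quadratics over Q would force √(2739) ∈ Q (pairing opposite roots) or √33, √83 ∈ Q (other pairings), all impossible. Hence [Q(γ):Q] = 4 = [Q(√33, √83):Q], so Q(γ) = Q(√33, √83).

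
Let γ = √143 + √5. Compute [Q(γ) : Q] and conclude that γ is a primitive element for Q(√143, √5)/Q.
[Q(γ) : Q] = 4 (equivalently, Q(γ) = Q(√143, √5))

Obviously Q(γ) ⊆ Q(√143, √5), and [Q(√143, √5):Q] = 4 (since 143, 5 are distinct squarefree integers > 1 with 715 not a perfect square). To show equality we compute the minimal polynomial of γ. From γ = √143 + √5: γ^2 = 143 + 2√(715) + 5 = 148 + 2√(715), so γ^2 - 148 = 2√(715); squaring, (γ^2 - 148)^2 = 4·715, i.e. γ^4 - 296γ^2 + 21904 - 2860 = 0, i.e. γ^4 - 296γ^2 + 19044 = 0. So γ is a root of x^4 - 296x^2 + 19044. This polynomial is irreducible over Q: it has no rational root (each ±√143 ± √5 is irrational), and any factorization into two quadratics over Q would force √(715) ∈ Q (pairing opposite roots) or √143, √5 ∈ Q (other pairings), all impossible. Hence [Q(γ):Q] = 4 = [Q(√143, √5):Q], so Q(γ) = Q(√143, √5).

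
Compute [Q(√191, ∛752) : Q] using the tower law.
[Q(√191, ∛752) : Q] = 6

Let L = Q(√191, ∛752). Since Q(√191) ⊂ L and [Q(√191):Q] = 2, the tower law gives 2 | [L:Q]. Likewise Q(∛752) ⊂ L with [Q(∛752):Q] = 3 (because 752 is not a perfect cube), so 3 | [L:Q]. As gcd(2,3) = 1, [L:Q] is divisible by 6. Conversely L is generated over Q by √191 and ∛752, so [L:Q] ≤ 2·3 = 6. Therefore [Q(√191, ∛752) : Q] = 6.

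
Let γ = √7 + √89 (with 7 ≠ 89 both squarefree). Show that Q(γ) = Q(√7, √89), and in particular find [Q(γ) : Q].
[Q(γ) : Q] = 4 (equivalently, Q(γ) = Q(√7, √89))

Obviously Q(γ) ⊆ Q(√7, √89), and [Q(√7, √89):Q] = 4 (since 7, 89 are distinct squarefree integers > 1 with 623 not a perfect square). To show equality we compute the minimal polynomial of γ. From γ = √7 + √89: γ^2 = 7 + 2√(623) + 89 = 96 + 2√(623), so γ^2 - 96 = 2√(623); squaring, (γ^2 - 96)^2 = 4·623, i.e. γ^4 - 192γ^2 + 9216 - 2492 = 0, i.e. γ^4 - 192γ^2 + 6724 = 0. So γ is a root of x^4 - 192x^2 + 6724. This polynomial is irreducible over Q: it has no rational root (each ±√7 ± √89 is irrational), and any factorization into two quadratics over Q would force √(623) ∈ Q (pairing opposite roots) or √7, √89 ∈ Q (other pairings), all impossible. Hence [Q(γ):Q] = 4 = [Q(√7, √89):Q], so Q(γ) = Q(√7, √89).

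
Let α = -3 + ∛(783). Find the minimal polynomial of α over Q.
m_α(x) = x^3 + 9x^2 + 27x - 756

Set β = α + 3 = ∛(783), so β^3 = 783. Then (α + 3)^3 - 783 = 0, i.e. α is a root of g(x) = (x + 3)^3 - 783 = x^3 + 9x^2 + 27x - 756. Since g(x) = h(x + 3) where h(x) = x^3 - 783, and h is irreducible over Q (because 783 is not a perfect cube, so h has no rational root, and a monic cubic with no rational root is irreducible), g is also irreducible (irreducibility is preserved under the substitution x → x + 3). Hence m_α(x) = x^3 + 9x^2 + 27x - 756.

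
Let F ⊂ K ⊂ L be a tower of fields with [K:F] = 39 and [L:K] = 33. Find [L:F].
[L:F] = 1287

The tower law says that for any tower of field extensions F ⊂ K ⊂ L with finite degrees, [L:F] = [L:K] · [K:F]. Here this gives [L:F] = 33 · 39 = 1287.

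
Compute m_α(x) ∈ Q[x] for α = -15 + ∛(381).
m_α(x) = x^3 + 45x^2 + 675x + 2994

Set β = α + 15 = ∛(381), so β^3 = 381. Then (α + 15)^3 - 381 = 0, i.e. α is a root of g(x) = (x + 15)^3 - 381 = x^3 + 45x^2 + 675x + 2994. Since g(x) = h(x + 15) where h(x) = x^3 - 381, and h is irreducible over Q (because 381 is not a perfect cube, so h has no rational root, and a monic cubic with no rational root is irreducible), g is also irreducible (irreducibility is preserved under the substitution x → x + 15). Hence m_α(x) = x^3 + 45x^2 + 675x + 2994.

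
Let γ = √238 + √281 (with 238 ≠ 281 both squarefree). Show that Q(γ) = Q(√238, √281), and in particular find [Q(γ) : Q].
[Q(γ) : Q] = 4 (equivalently, Q(γ) = Q(√238, √281))

Obviously Q(γ) ⊆ Q(√238, √281), and [Q(√238, √281):Q] = 4 (since 238, 281 are distinct squarefree integers > 1 with 66878 not a perfect square). To show equality we compute the minimal polynomial of γ. From γ = √238 + √281: γ^2 = 238 + 2√(66878) + 281 = 519 + 2√(66878), so γ^2 - 519 = 2√(66878); squaring, (γ^2 - 519)^2 = 4·66878, i.e. γ^4 - 1038γ^2 + 269361 - 267512 = 0, i.e. γ^4 - 1038γ^2 + 1849 = 0. So γ is a root of x^4 - 1038x^2 + 1849. This polynomial is irreducible over Q: it has no rational root (each ±√238 ± √281 is irrational), and any factorization into two quadratics over Q would force √(66878) ∈ Q (pairing opposite roots) or √238, √281 ∈ Q (other pairings), all impossible. Hence [Q(γ):Q] = 4 = [Q(√238, √281):Q], so Q(γ) = Q(√238, √281).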